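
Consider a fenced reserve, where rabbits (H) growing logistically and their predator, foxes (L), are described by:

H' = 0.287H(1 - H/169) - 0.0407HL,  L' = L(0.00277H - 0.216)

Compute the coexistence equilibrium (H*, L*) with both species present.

From dL/dt = 0 with L > 0: 0.00277H* = 0.216, so H* = 78.
Substitute into dH/dt = 0: 0.287(1 - 78/169) = 0.0407L*.
The bracket is 0.539, giving L* = 0.155/0.0407 = 3.8.

H* ≈ 78, L* ≈ 3.8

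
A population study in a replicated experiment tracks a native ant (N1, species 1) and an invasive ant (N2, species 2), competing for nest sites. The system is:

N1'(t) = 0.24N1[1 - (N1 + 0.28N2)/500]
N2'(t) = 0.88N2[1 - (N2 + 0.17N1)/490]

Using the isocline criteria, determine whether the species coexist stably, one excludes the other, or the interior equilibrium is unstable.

Compare the nullcline intercepts: K1/α12 = 500/0.28 = 1790 > K2 = 490; K2/α21 = 490/0.17 = 2880 > K1 = 500.
Since both inequalities hold, each species can invade when rare, so the interior equilibrium is stable.

stable coexistence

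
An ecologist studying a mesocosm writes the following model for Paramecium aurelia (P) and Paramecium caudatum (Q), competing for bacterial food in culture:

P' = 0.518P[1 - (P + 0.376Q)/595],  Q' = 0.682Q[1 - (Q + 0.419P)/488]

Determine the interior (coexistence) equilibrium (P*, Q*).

P* ≈ 488, Q* ≈ 283

Setting both brackets to zero gives the nullclines P + 0.376Q = 595 and 0.419P + Q = 488.
Substituting Q = 488 - 0.419P into the first: P(1 - 0.376·0.419) = 595 - 0.376·488.
So P* = 412/0.842 = 488, and then Q* = 488 - 0.419·488 = 283.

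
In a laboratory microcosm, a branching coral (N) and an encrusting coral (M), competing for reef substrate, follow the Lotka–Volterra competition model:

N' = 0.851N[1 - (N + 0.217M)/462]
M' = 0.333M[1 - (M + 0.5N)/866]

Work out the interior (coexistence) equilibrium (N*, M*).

N* ≈ 307, M* ≈ 712

Setting both brackets to zero gives the nullclines N + 0.217M = 462 and 0.5N + M = 866.
Substituting M = 866 - 0.5N into the first: N(1 - 0.217·0.5) = 462 - 0.217·866.
So N* = 274/0.891 = 307, and then M* = 866 - 0.5·307 = 712.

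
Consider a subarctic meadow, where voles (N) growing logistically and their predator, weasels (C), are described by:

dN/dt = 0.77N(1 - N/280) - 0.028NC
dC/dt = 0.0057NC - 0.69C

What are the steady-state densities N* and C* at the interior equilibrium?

N* ≈ 121, C* ≈ 15.6

From dC/dt = 0 with C > 0: 0.0057N* = 0.69, so N* = 121.
Substitute into dN/dt = 0: 0.77(1 - 121/280) = 0.028C*.
The bracket is 0.568, giving C* = 0.437/0.028 = 15.6.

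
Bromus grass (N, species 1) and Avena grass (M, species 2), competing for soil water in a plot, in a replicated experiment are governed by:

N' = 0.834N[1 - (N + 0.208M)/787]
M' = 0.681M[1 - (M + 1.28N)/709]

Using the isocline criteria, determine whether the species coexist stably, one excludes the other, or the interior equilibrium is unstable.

species 1 excludes species 2

Compare the nullcline intercepts: K1/α12 = 787/0.208 = 3780 > K2 = 709; K2/α21 = 709/1.28 = 554 < K1 = 787.
Since the inequalities point opposite ways, species 1 can invade but species 2 cannot.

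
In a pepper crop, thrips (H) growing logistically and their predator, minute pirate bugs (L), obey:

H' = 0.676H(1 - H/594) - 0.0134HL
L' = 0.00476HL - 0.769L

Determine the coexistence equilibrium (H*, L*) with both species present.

From dL/dt = 0 with L > 0: 0.00476H* = 0.769, so H* = 162.
Substitute into dH/dt = 0: 0.676(1 - 162/594) = 0.0134L*.
The bracket is 0.728, giving L* = 0.492/0.0134 = 36.7.

H* ≈ 162, L* ≈ 36.7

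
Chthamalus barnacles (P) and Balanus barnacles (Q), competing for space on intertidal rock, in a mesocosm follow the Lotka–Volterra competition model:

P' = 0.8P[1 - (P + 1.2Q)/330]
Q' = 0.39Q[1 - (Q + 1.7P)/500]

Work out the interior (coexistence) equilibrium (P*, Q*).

P* ≈ 260, Q* ≈ 58.7

Setting both brackets to zero gives the nullclines P + 1.2Q = 330 and 1.7P + Q = 500.
Substituting Q = 500 - 1.7P into the first: P(1 - 1.2·1.7) = 330 - 1.2·500.
So P* = -270/-1.04 = 260, and then Q* = 500 - 1.7·260 = 58.7.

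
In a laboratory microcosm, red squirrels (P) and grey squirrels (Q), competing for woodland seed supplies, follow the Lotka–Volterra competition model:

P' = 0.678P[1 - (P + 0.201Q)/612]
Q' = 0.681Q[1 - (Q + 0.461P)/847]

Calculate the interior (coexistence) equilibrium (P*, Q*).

Setting both brackets to zero gives the nullclines P + 0.201Q = 612 and 0.461P + Q = 847.
Substituting Q = 847 - 0.461P into the first: P(1 - 0.201·0.461) = 612 - 0.201·847.
So P* = 442/0.907 = 487, and then Q* = 847 - 0.461·487 = 623.

P* ≈ 487, Q* ≈ 623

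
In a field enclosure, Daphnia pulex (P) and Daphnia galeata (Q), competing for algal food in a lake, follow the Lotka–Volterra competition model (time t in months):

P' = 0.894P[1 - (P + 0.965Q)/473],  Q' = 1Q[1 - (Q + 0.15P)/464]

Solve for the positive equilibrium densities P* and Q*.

Setting both brackets to zero gives the nullclines P + 0.965Q = 473 and 0.15P + Q = 464.
Substituting Q = 464 - 0.15P into the first: P(1 - 0.965·0.15) = 473 - 0.965·464.
So P* = 25.2/0.855 = 29.5, and then Q* = 464 - 0.15·29.5 = 460.

P* ≈ 29.5, Q* ≈ 460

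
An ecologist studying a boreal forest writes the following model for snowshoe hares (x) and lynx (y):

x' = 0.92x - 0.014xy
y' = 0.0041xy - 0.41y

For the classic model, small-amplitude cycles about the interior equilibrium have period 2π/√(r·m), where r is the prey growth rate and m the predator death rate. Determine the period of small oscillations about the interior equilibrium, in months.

Here r = 0.92 and m = 0.41, so r·m = 0.377.
ω = √0.377 = 0.614 per month, hence T = 2π/ω ≈ 10.2 months.

T ≈ 10.2 months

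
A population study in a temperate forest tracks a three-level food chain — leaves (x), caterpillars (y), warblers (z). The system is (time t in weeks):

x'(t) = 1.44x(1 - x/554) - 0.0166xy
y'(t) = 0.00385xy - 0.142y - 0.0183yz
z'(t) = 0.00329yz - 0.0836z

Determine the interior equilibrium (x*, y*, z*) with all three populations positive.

From dz/dt = 0: 0.00329y* = 0.0836, so y* = 25.4.
From dx/dt = 0: 1.44(1 - x*/554) = 0.0166·25.4, giving x* = 554·(1 - 0.293) = 392.
From dy/dt = 0: 0.00385·392 - 0.142 = 0.0183z*, so z* = 1.37/0.0183 = 74.7.

x* ≈ 392, y* ≈ 25.4, z* ≈ 74.7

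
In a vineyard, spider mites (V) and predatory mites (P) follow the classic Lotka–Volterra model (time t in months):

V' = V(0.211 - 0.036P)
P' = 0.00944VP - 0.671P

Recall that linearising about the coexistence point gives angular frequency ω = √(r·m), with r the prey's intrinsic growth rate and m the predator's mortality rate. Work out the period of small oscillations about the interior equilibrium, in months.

Here r = 0.211 and m = 0.671, so r·m = 0.142.
ω = √0.142 = 0.376 per month, hence T = 2π/ω ≈ 16.7 months.

T ≈ 16.7 months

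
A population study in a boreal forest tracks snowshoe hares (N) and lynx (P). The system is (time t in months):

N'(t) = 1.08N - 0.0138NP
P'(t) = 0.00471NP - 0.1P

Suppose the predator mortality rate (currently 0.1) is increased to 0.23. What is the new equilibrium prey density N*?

At the interior fixed point, setting dP/dt = 0 with P > 0 fixes N* = (predator death rate)/(NP coefficient) — independent of the other coefficients.
With the change, N* = 0.23/0.00471 = 48.8; it rises from 21.2.

N* ≈ 48.8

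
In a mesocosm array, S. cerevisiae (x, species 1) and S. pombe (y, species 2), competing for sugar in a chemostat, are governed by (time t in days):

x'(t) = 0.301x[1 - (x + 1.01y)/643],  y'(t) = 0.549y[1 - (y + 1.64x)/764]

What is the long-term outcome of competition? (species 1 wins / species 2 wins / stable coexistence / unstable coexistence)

Compare the nullcline intercepts: K1/α12 = 643/1.01 = 637 < K2 = 764; K2/α21 = 764/1.64 = 466 < K1 = 643.
Since both are reversed, neither can invade when rare; the interior point is a saddle.

unstable coexistence (outcome depends on initial conditions)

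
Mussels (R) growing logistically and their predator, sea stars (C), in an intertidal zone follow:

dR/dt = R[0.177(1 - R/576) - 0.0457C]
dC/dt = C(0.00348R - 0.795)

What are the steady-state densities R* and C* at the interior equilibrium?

R* ≈ 228, C* ≈ 2.34

From dC/dt = 0 with C > 0: 0.00348R* = 0.795, so R* = 228.
Substitute into dR/dt = 0: 0.177(1 - 228/576) = 0.0457C*.
The bracket is 0.603, giving C* = 0.107/0.0457 = 2.34.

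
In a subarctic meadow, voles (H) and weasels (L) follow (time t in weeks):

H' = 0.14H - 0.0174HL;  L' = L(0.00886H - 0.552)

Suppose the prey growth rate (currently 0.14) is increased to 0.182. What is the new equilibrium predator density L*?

L* ≈ 10.5

At the interior fixed point, setting dH/dt = 0 with H > 0 fixes L* = (prey growth rate)/(HL coefficient) — independent of the other coefficients.
With the change, L* = 0.182/0.0174 = 10.5; it rises from 8.05.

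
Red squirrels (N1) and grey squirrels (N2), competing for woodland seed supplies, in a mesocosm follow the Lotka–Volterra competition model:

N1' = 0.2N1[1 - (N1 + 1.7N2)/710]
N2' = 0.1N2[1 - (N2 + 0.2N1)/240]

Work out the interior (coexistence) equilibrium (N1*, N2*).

N1* ≈ 458, N2* ≈ 148

Setting both brackets to zero gives the nullclines N1 + 1.7N2 = 710 and 0.2N1 + N2 = 240.
Substituting N2 = 240 - 0.2N1 into the first: N1(1 - 1.7·0.2) = 710 - 1.7·240.
So N1* = 302/0.66 = 458, and then N2* = 240 - 0.2·458 = 148.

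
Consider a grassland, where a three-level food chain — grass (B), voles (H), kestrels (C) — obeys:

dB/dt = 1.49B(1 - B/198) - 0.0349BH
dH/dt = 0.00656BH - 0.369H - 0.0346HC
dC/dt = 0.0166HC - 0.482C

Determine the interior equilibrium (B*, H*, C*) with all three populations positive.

From dC/dt = 0: 0.0166H* = 0.482, so H* = 29.
From dB/dt = 0: 1.49(1 - B*/198) = 0.0349·29, giving B* = 198·(1 - 0.68) = 63.3.
From dH/dt = 0: 0.00656·63.3 - 0.369 = 0.0346C*, so C* = 0.0465/0.0346 = 1.34.

B* ≈ 63.3, H* ≈ 29, C* ≈ 1.34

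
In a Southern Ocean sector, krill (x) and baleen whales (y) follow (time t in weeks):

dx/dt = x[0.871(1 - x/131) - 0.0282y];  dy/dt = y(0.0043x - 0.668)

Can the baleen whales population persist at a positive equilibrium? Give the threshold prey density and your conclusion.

Threshold x = 155; K < 155, so no, the predator goes extinct.

The predator equation gives dy/dt > 0 only when x > 0.668/0.0043 = 155.
Without the predator, x → K = 131. Since 131 < 155, the predator cannot invade.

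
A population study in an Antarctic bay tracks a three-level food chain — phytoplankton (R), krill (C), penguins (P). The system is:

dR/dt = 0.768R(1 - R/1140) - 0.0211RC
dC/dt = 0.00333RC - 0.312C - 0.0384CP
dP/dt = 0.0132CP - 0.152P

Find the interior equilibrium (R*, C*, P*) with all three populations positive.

R* ≈ 779, C* ≈ 11.5, P* ≈ 59.5

From dP/dt = 0: 0.0132C* = 0.152, so C* = 11.5.
From dR/dt = 0: 0.768(1 - R*/1140) = 0.0211·11.5, giving R* = 1140·(1 - 0.316) = 779.
From dC/dt = 0: 0.00333·779 - 0.312 = 0.0384P*, so P* = 2.28/0.0384 = 59.5.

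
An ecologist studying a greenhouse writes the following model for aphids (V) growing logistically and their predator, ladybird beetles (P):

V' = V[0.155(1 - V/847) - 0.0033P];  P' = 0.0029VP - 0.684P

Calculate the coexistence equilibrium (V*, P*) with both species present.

V* ≈ 236, P* ≈ 33.9

From dP/dt = 0 with P > 0: 0.0029V* = 0.684, so V* = 236.
Substitute into dV/dt = 0: 0.155(1 - 236/847) = 0.0033P*.
The bracket is 0.722, giving P* = 0.112/0.0033 = 33.9.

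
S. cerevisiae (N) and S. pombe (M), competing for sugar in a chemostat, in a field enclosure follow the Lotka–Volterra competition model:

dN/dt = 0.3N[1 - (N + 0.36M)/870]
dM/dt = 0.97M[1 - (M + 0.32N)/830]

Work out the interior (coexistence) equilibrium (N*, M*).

N* ≈ 646, M* ≈ 623

Setting both brackets to zero gives the nullclines N + 0.36M = 870 and 0.32N + M = 830.
Substituting M = 830 - 0.32N into the first: N(1 - 0.36·0.32) = 870 - 0.36·830.
So N* = 571/0.885 = 646, and then M* = 830 - 0.32·646 = 623.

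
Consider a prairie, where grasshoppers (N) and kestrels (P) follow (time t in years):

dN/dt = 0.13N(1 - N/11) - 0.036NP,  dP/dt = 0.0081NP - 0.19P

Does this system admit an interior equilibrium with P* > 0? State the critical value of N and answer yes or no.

Threshold N = 23.5; K < 23.5, so no, the predator goes extinct.

The predator equation gives dP/dt > 0 only when N > 0.19/0.0081 = 23.5.
Without the predator, N → K = 11. Since 11 < 23.5, the predator cannot invade.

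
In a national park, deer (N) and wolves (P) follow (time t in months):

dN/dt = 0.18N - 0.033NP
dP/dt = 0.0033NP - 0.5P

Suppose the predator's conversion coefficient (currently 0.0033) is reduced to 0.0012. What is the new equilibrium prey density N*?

N* ≈ 417

At the interior fixed point, setting dP/dt = 0 with P > 0 fixes N* = (predator death rate)/(NP coefficient) — independent of the other coefficients.
With the change, N* = 0.5/0.0012 = 417; it rises from 152.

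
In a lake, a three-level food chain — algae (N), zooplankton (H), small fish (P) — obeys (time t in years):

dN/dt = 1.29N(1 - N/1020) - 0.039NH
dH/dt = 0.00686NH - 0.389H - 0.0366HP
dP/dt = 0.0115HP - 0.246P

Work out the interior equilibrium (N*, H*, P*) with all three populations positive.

N* ≈ 360, H* ≈ 21.4, P* ≈ 56.9

From dP/dt = 0: 0.0115H* = 0.246, so H* = 21.4.
From dN/dt = 0: 1.29(1 - N*/1020) = 0.039·21.4, giving N* = 1020·(1 - 0.647) = 360.
From dH/dt = 0: 0.00686·360 - 0.389 = 0.0366P*, so P* = 2.08/0.0366 = 56.9.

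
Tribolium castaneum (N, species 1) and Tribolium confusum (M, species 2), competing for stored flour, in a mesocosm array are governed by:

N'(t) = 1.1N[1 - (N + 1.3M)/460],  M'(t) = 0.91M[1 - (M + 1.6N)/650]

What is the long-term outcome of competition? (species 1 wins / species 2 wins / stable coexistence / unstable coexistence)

unstable coexistence (outcome depends on initial conditions)

Compare the nullcline intercepts: K1/α12 = 460/1.3 = 354 < K2 = 650; K2/α21 = 650/1.6 = 406 < K1 = 460.
Since both are reversed, neither can invade when rare; the interior point is a saddle.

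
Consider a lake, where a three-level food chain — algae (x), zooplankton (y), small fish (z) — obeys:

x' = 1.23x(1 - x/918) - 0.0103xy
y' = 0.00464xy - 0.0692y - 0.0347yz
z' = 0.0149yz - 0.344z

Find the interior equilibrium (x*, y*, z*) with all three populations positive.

From dz/dt = 0: 0.0149y* = 0.344, so y* = 23.1.
From dx/dt = 0: 1.23(1 - x*/918) = 0.0103·23.1, giving x* = 918·(1 - 0.193) = 741.
From dy/dt = 0: 0.00464·741 - 0.0692 = 0.0347z*, so z* = 3.37/0.0347 = 97.

x* ≈ 741, y* ≈ 23.1, z* ≈ 97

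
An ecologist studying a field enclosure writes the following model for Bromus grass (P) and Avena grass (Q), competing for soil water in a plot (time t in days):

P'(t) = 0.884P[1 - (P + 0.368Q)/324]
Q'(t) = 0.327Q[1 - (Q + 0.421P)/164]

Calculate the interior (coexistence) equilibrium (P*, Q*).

Setting both brackets to zero gives the nullclines P + 0.368Q = 324 and 0.421P + Q = 164.
Substituting Q = 164 - 0.421P into the first: P(1 - 0.368·0.421) = 324 - 0.368·164.
So P* = 264/0.845 = 312, and then Q* = 164 - 0.421·312 = 32.7.

P* ≈ 312, Q* ≈ 32.7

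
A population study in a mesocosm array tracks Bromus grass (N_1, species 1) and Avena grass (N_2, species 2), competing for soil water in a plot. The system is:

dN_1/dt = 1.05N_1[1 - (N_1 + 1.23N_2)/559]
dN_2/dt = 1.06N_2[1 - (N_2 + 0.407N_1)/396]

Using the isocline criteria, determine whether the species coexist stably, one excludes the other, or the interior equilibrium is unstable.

stable coexistence

Compare the nullcline intercepts: K1/α12 = 559/1.23 = 454 > K2 = 396; K2/α21 = 396/0.407 = 973 > K1 = 559.
Since both inequalities hold, each species can invade when rare, so the interior equilibrium is stable.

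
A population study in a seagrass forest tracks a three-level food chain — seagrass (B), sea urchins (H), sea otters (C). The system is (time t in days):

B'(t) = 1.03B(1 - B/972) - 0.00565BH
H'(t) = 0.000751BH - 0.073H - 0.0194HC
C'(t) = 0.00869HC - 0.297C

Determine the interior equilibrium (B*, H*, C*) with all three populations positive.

B* ≈ 790, H* ≈ 34.2, C* ≈ 26.8

From dC/dt = 0: 0.00869H* = 0.297, so H* = 34.2.
From dB/dt = 0: 1.03(1 - B*/972) = 0.00565·34.2, giving B* = 972·(1 - 0.187) = 790.
From dH/dt = 0: 0.000751·790 - 0.073 = 0.0194C*, so C* = 0.52/0.0194 = 26.8.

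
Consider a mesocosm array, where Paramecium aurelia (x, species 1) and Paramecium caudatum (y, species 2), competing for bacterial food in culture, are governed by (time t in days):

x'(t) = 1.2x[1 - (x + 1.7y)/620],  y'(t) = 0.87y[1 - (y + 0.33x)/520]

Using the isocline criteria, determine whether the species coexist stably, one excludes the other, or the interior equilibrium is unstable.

species 2 excludes species 1

Compare the nullcline intercepts: K1/α12 = 620/1.7 = 365 < K2 = 520; K2/α21 = 520/0.33 = 1580 > K1 = 620.
Since the inequalities point opposite ways, species 2 can invade but species 1 cannot.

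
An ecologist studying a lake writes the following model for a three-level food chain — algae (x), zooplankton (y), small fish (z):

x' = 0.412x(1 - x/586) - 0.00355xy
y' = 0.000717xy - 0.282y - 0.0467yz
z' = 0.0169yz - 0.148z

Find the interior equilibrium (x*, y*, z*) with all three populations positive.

From dz/dt = 0: 0.0169y* = 0.148, so y* = 8.76.
From dx/dt = 0: 0.412(1 - x*/586) = 0.00355·8.76, giving x* = 586·(1 - 0.0755) = 542.
From dy/dt = 0: 0.000717·542 - 0.282 = 0.0467z*, so z* = 0.106/0.0467 = 2.28.

x* ≈ 542, y* ≈ 8.76, z* ≈ 2.28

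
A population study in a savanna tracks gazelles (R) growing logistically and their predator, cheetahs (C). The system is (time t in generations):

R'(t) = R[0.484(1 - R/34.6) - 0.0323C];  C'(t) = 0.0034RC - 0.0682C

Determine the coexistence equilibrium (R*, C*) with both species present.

From dC/dt = 0 with C > 0: 0.0034R* = 0.0682, so R* = 20.1.
Substitute into dR/dt = 0: 0.484(1 - 20.1/34.6) = 0.0323C*.
The bracket is 0.42, giving C* = 0.203/0.0323 = 6.3.

R* ≈ 20.1, C* ≈ 6.3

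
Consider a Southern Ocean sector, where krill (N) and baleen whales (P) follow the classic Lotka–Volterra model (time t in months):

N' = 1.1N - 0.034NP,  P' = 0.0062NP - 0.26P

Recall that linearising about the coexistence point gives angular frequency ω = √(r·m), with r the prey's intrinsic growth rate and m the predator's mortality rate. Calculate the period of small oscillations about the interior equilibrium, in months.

T ≈ 11.7 months

Here r = 1.1 and m = 0.26, so r·m = 0.286.
ω = √0.286 = 0.535 per month, hence T = 2π/ω ≈ 11.7 months.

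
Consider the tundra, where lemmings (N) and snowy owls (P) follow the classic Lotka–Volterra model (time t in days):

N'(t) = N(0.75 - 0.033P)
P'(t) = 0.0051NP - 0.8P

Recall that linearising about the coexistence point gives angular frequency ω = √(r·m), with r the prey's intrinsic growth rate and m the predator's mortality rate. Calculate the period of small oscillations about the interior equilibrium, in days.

Here r = 0.75 and m = 0.8, so r·m = 0.6.
ω = √0.6 = 0.775 per day, hence T = 2π/ω ≈ 8.11 days.

T ≈ 8.11 days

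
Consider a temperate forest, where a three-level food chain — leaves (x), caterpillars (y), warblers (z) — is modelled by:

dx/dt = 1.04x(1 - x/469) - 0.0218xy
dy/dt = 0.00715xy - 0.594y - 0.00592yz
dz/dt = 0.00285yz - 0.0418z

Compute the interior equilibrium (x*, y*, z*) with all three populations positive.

x* ≈ 325, y* ≈ 14.7, z* ≈ 292

From dz/dt = 0: 0.00285y* = 0.0418, so y* = 14.7.
From dx/dt = 0: 1.04(1 - x*/469) = 0.0218·14.7, giving x* = 469·(1 - 0.307) = 325.
From dy/dt = 0: 0.00715·325 - 0.594 = 0.00592z*, so z* = 1.73/0.00592 = 292.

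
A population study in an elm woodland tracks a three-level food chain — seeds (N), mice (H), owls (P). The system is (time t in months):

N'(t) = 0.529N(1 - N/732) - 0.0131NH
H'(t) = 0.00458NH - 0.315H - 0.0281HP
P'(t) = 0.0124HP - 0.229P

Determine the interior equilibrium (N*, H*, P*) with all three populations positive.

From dP/dt = 0: 0.0124H* = 0.229, so H* = 18.5.
From dN/dt = 0: 0.529(1 - N*/732) = 0.0131·18.5, giving N* = 732·(1 - 0.457) = 397.
From dH/dt = 0: 0.00458·397 - 0.315 = 0.0281P*, so P* = 1.5/0.0281 = 53.5.

N* ≈ 397, H* ≈ 18.5, P* ≈ 53.5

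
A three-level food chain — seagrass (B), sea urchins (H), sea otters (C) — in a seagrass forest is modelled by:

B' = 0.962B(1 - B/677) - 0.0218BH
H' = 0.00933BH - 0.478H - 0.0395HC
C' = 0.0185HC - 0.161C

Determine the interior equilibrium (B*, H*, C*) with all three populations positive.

From dC/dt = 0: 0.0185H* = 0.161, so H* = 8.7.
From dB/dt = 0: 0.962(1 - B*/677) = 0.0218·8.7, giving B* = 677·(1 - 0.197) = 543.
From dH/dt = 0: 0.00933·543 - 0.478 = 0.0395C*, so C* = 4.59/0.0395 = 116.

B* ≈ 543, H* ≈ 8.7, C* ≈ 116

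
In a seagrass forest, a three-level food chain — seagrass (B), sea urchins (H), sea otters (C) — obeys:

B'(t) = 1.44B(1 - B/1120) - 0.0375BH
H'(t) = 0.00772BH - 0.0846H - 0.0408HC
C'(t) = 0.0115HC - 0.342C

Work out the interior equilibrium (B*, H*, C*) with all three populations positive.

B* ≈ 253, H* ≈ 29.7, C* ≈ 45.7

From dC/dt = 0: 0.0115H* = 0.342, so H* = 29.7.
From dB/dt = 0: 1.44(1 - B*/1120) = 0.0375·29.7, giving B* = 1120·(1 - 0.774) = 253.
From dH/dt = 0: 0.00772·253 - 0.0846 = 0.0408C*, so C* = 1.87/0.0408 = 45.7.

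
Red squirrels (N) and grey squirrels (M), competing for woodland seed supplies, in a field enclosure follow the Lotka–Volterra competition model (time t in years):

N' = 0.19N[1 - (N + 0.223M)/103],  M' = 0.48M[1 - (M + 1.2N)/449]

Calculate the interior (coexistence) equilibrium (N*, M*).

N* ≈ 3.92, M* ≈ 444

Setting both brackets to zero gives the nullclines N + 0.223M = 103 and 1.2N + M = 449.
Substituting M = 449 - 1.2N into the first: N(1 - 0.223·1.2) = 103 - 0.223·449.
So N* = 2.87/0.732 = 3.92, and then M* = 449 - 1.2·3.92 = 444.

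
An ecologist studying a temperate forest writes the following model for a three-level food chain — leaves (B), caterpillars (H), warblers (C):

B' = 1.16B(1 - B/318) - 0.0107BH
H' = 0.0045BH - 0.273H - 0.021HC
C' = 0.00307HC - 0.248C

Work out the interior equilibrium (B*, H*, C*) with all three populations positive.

From dC/dt = 0: 0.00307H* = 0.248, so H* = 80.8.
From dB/dt = 0: 1.16(1 - B*/318) = 0.0107·80.8, giving B* = 318·(1 - 0.745) = 81.
From dH/dt = 0: 0.0045·81 - 0.273 = 0.021C*, so C* = 0.0917/0.021 = 4.37.

B* ≈ 81, H* ≈ 80.8, C* ≈ 4.37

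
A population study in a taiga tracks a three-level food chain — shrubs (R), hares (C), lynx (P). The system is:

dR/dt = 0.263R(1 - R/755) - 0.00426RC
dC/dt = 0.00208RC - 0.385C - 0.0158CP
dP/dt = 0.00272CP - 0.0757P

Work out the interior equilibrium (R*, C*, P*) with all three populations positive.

R* ≈ 415, C* ≈ 27.8, P* ≈ 30.2

From dP/dt = 0: 0.00272C* = 0.0757, so C* = 27.8.
From dR/dt = 0: 0.263(1 - R*/755) = 0.00426·27.8, giving R* = 755·(1 - 0.451) = 415.
From dC/dt = 0: 0.00208·415 - 0.385 = 0.0158P*, so P* = 0.477/0.0158 = 30.2.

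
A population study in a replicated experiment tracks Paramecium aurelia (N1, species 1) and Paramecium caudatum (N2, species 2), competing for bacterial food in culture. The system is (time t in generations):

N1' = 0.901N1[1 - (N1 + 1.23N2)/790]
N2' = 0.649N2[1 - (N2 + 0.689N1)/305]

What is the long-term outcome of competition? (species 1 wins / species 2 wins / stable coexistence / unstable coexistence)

species 1 excludes species 2

Compare the nullcline intercepts: K1/α12 = 790/1.23 = 642 > K2 = 305; K2/α21 = 305/0.689 = 443 < K1 = 790.
Since the inequalities point opposite ways, species 1 can invade but species 2 cannot.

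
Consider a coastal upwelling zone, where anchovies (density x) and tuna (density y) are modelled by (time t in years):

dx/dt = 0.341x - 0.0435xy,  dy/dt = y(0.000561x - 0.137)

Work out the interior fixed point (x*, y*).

x* ≈ 244, y* ≈ 7.84

Set dy/dt = 0 with y > 0: 0.000561x - 0.137 = 0, so x* = 0.137/0.000561 = 244.
Set dx/dt = 0 with x > 0: 0.341 - 0.0435y = 0, so y* = 0.341/0.0435 = 7.84.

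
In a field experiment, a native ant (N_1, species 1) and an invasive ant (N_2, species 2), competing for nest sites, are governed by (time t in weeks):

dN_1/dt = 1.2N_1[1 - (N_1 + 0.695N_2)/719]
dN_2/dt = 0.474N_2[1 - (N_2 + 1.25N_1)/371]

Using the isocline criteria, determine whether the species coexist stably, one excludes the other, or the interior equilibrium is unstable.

Compare the nullcline intercepts: K1/α12 = 719/0.695 = 1030 > K2 = 371; K2/α21 = 371/1.25 = 297 < K1 = 719.
Since the inequalities point opposite ways, species 1 can invade but species 2 cannot.

species 1 excludes species 2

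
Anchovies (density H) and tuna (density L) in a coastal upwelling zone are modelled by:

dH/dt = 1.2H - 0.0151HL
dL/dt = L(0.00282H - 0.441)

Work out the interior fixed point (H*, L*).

H* ≈ 156, L* ≈ 79.5

Set dL/dt = 0 with L > 0: 0.00282H - 0.441 = 0, so H* = 0.441/0.00282 = 156.
Set dH/dt = 0 with H > 0: 1.2 - 0.0151L = 0, so L* = 1.2/0.0151 = 79.5.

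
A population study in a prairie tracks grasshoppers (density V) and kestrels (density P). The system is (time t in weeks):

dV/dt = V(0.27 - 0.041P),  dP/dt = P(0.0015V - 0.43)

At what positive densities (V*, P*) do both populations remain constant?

V* ≈ 287, P* ≈ 6.59

Set dP/dt = 0 with P > 0: 0.0015V - 0.43 = 0, so V* = 0.43/0.0015 = 287.
Set dV/dt = 0 with V > 0: 0.27 - 0.041P = 0, so P* = 0.27/0.041 = 6.59.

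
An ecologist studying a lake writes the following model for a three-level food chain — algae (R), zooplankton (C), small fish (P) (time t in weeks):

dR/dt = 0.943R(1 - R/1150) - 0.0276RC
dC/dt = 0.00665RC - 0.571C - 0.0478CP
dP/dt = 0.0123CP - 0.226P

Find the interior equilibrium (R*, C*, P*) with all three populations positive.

R* ≈ 532, C* ≈ 18.4, P* ≈ 62

From dP/dt = 0: 0.0123C* = 0.226, so C* = 18.4.
From dR/dt = 0: 0.943(1 - R*/1150) = 0.0276·18.4, giving R* = 1150·(1 - 0.538) = 532.
From dC/dt = 0: 0.00665·532 - 0.571 = 0.0478P*, so P* = 2.96/0.0478 = 62.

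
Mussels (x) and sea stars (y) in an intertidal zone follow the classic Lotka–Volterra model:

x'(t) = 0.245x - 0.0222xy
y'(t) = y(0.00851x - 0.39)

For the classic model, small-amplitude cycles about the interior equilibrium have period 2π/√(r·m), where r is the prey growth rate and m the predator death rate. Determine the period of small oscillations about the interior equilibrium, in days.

T ≈ 20.3 days

Here r = 0.245 and m = 0.39, so r·m = 0.0955.
ω = √0.0955 = 0.309 per day, hence T = 2π/ω ≈ 20.3 days.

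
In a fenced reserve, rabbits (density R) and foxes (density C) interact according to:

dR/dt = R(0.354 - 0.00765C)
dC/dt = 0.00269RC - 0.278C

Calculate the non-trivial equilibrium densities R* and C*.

R* ≈ 103, C* ≈ 46.3

Set dC/dt = 0 with C > 0: 0.00269R - 0.278 = 0, so R* = 0.278/0.00269 = 103.
Set dR/dt = 0 with R > 0: 0.354 - 0.00765C = 0, so C* = 0.354/0.00765 = 46.3.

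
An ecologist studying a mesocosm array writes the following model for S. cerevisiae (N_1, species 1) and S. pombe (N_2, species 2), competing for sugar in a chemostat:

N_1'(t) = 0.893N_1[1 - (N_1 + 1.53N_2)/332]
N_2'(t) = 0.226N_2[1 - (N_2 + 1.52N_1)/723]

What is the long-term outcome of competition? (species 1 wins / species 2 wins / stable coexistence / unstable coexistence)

Compare the nullcline intercepts: K1/α12 = 332/1.53 = 217 < K2 = 723; K2/α21 = 723/1.52 = 476 > K1 = 332.
Since the inequalities point opposite ways, species 2 can invade but species 1 cannot.

species 2 excludes species 1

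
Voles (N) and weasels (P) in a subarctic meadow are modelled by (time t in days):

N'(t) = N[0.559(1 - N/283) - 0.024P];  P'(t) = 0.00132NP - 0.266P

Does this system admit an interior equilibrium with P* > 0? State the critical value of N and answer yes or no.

Threshold N = 202; K > 202, so yes, the predator persists.

The predator equation gives dP/dt > 0 only when N > 0.266/0.00132 = 202.
Without the predator, N → K = 283. Since 283 > 202, the predator can invade and persist.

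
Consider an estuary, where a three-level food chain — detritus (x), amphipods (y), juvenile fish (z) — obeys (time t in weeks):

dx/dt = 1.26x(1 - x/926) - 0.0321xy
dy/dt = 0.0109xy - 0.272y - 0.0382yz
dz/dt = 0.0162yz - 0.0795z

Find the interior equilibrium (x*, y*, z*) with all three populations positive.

From dz/dt = 0: 0.0162y* = 0.0795, so y* = 4.91.
From dx/dt = 0: 1.26(1 - x*/926) = 0.0321·4.91, giving x* = 926·(1 - 0.125) = 810.
From dy/dt = 0: 0.0109·810 - 0.272 = 0.0382z*, so z* = 8.56/0.0382 = 224.

x* ≈ 810, y* ≈ 4.91, z* ≈ 224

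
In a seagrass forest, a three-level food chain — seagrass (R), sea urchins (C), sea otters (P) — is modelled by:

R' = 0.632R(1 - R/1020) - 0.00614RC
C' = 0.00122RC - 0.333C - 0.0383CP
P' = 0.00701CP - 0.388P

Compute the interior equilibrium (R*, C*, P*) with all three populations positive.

R* ≈ 472, C* ≈ 55.3, P* ≈ 6.33

From dP/dt = 0: 0.00701C* = 0.388, so C* = 55.3.
From dR/dt = 0: 0.632(1 - R*/1020) = 0.00614·55.3, giving R* = 1020·(1 - 0.538) = 472.
From dC/dt = 0: 0.00122·472 - 0.333 = 0.0383P*, so P* = 0.242/0.0383 = 6.33.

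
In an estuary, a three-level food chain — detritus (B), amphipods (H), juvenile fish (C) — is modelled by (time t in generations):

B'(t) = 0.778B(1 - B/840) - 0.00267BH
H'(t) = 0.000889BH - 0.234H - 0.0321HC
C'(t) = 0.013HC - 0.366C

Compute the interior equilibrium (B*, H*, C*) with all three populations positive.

B* ≈ 759, H* ≈ 28.2, C* ≈ 13.7

From dC/dt = 0: 0.013H* = 0.366, so H* = 28.2.
From dB/dt = 0: 0.778(1 - B*/840) = 0.00267·28.2, giving B* = 840·(1 - 0.0966) = 759.
From dH/dt = 0: 0.000889·759 - 0.234 = 0.0321C*, so C* = 0.441/0.0321 = 13.7.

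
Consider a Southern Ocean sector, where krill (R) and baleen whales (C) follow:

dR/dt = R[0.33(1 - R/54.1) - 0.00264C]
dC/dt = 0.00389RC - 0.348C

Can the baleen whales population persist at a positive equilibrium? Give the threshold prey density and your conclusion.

The predator equation gives dC/dt > 0 only when R > 0.348/0.00389 = 89.5.
Without the predator, R → K = 54.1. Since 54.1 < 89.5, the predator cannot invade.

Threshold R = 89.5; K < 89.5, so no, the predator goes extinct.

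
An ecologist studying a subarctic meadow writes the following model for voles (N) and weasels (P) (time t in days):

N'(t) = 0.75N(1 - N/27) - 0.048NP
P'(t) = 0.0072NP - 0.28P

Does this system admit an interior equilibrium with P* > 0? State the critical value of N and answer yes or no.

Threshold N = 38.9; K < 38.9, so no, the predator goes extinct.

The predator equation gives dP/dt > 0 only when N > 0.28/0.0072 = 38.9.
Without the predator, N → K = 27. Since 27 < 38.9, the predator cannot invade.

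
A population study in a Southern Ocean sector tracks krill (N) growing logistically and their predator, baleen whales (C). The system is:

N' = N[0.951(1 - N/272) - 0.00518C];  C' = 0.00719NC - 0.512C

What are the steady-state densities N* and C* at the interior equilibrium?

N* ≈ 71.2, C* ≈ 136

From dC/dt = 0 with C > 0: 0.00719N* = 0.512, so N* = 71.2.
Substitute into dN/dt = 0: 0.951(1 - 71.2/272) = 0.00518C*.
The bracket is 0.738, giving C* = 0.702/0.00518 = 136.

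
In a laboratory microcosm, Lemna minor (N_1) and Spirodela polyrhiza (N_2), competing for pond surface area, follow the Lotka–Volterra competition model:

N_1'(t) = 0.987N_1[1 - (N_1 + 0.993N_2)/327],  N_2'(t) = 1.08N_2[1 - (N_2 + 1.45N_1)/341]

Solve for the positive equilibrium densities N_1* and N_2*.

Setting both brackets to zero gives the nullclines N_1 + 0.993N_2 = 327 and 1.45N_1 + N_2 = 341.
Substituting N_2 = 341 - 1.45N_1 into the first: N_1(1 - 0.993·1.45) = 327 - 0.993·341.
So N_1* = -11.6/-0.44 = 26.4, and then N_2* = 341 - 1.45·26.4 = 303.

N_1* ≈ 26.4, N_2* ≈ 303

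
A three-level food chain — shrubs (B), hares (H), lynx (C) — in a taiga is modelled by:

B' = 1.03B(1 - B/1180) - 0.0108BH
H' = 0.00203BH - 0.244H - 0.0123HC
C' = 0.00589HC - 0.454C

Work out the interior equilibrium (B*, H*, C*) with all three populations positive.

B* ≈ 226, H* ≈ 77.1, C* ≈ 17.5

From dC/dt = 0: 0.00589H* = 0.454, so H* = 77.1.
From dB/dt = 0: 1.03(1 - B*/1180) = 0.0108·77.1, giving B* = 1180·(1 - 0.808) = 226.
From dH/dt = 0: 0.00203·226 - 0.244 = 0.0123C*, so C* = 0.215/0.0123 = 17.5.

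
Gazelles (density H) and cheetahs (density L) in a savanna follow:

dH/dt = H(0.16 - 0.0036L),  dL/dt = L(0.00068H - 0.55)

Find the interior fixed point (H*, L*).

Set dL/dt = 0 with L > 0: 0.00068H - 0.55 = 0, so H* = 0.55/0.00068 = 809.
Set dH/dt = 0 with H > 0: 0.16 - 0.0036L = 0, so L* = 0.16/0.0036 = 44.4.

H* ≈ 809, L* ≈ 44.4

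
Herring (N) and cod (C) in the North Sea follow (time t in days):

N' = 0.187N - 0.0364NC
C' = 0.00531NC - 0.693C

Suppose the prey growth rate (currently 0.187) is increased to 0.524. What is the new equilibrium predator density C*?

C* ≈ 14.4

At the interior fixed point, setting dN/dt = 0 with N > 0 fixes C* = (prey growth rate)/(NC coefficient) — independent of the other coefficients.
With the change, C* = 0.524/0.0364 = 14.4; it rises from 5.14.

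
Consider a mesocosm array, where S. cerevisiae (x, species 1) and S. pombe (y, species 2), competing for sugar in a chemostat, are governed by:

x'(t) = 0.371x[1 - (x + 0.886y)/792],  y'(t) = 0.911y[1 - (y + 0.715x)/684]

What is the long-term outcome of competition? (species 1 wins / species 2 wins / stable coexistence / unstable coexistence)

stable coexistence

Compare the nullcline intercepts: K1/α12 = 792/0.886 = 894 > K2 = 684; K2/α21 = 684/0.715 = 957 > K1 = 792.
Since both inequalities hold, each species can invade when rare, so the interior equilibrium is stable.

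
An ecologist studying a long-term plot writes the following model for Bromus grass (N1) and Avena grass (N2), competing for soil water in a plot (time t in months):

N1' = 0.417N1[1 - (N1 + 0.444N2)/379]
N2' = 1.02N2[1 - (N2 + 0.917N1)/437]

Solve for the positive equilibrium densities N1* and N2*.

Setting both brackets to zero gives the nullclines N1 + 0.444N2 = 379 and 0.917N1 + N2 = 437.
Substituting N2 = 437 - 0.917N1 into the first: N1(1 - 0.444·0.917) = 379 - 0.444·437.
So N1* = 185/0.593 = 312, and then N2* = 437 - 0.917·312 = 151.

N1* ≈ 312, N2* ≈ 151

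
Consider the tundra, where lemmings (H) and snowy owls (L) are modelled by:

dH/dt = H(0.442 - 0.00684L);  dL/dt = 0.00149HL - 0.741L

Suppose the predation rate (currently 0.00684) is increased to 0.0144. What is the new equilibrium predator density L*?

At the interior fixed point, setting dH/dt = 0 with H > 0 fixes L* = (prey growth rate)/(HL coefficient) — independent of the other coefficients.
With the change, L* = 0.442/0.0144 = 30.7; it falls from 64.6.

L* ≈ 30.7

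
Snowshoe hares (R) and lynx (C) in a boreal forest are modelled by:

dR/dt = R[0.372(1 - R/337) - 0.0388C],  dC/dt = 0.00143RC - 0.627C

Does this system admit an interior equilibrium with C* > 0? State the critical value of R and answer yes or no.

The predator equation gives dC/dt > 0 only when R > 0.627/0.00143 = 438.
Without the predator, R → K = 337. Since 337 < 438, the predator cannot invade.

Threshold R = 438; K < 438, so no, the predator goes extinct.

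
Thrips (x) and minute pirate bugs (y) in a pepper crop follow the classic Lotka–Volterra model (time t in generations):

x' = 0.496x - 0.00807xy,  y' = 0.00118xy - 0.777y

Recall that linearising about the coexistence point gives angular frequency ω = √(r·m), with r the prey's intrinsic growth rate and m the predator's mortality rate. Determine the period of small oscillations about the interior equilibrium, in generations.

T ≈ 10.1 generations

Here r = 0.496 and m = 0.777, so r·m = 0.385.
ω = √0.385 = 0.621 per generation, hence T = 2π/ω ≈ 10.1 generations.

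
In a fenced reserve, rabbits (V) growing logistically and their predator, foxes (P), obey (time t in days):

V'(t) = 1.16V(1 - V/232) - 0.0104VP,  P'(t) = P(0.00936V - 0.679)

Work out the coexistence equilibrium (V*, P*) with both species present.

V* ≈ 72.5, P* ≈ 76.7

From dP/dt = 0 with P > 0: 0.00936V* = 0.679, so V* = 72.5.
Substitute into dV/dt = 0: 1.16(1 - 72.5/232) = 0.0104P*.
The bracket is 0.687, giving P* = 0.797/0.0104 = 76.7.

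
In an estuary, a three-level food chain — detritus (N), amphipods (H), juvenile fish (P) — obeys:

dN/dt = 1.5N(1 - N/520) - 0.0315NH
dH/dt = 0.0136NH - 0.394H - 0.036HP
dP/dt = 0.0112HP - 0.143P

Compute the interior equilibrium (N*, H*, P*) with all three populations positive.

From dP/dt = 0: 0.0112H* = 0.143, so H* = 12.8.
From dN/dt = 0: 1.5(1 - N*/520) = 0.0315·12.8, giving N* = 520·(1 - 0.268) = 381.
From dH/dt = 0: 0.0136·381 - 0.394 = 0.036P*, so P* = 4.78/0.036 = 133.

N* ≈ 381, H* ≈ 12.8, P* ≈ 133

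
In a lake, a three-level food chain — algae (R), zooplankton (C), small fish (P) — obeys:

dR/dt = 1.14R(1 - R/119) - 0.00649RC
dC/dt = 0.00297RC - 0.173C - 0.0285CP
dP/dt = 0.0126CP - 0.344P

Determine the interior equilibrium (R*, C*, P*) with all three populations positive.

R* ≈ 101, C* ≈ 27.3, P* ≈ 4.4

From dP/dt = 0: 0.0126C* = 0.344, so C* = 27.3.
From dR/dt = 0: 1.14(1 - R*/119) = 0.00649·27.3, giving R* = 119·(1 - 0.155) = 101.
From dC/dt = 0: 0.00297·101 - 0.173 = 0.0285P*, so P* = 0.125/0.0285 = 4.4.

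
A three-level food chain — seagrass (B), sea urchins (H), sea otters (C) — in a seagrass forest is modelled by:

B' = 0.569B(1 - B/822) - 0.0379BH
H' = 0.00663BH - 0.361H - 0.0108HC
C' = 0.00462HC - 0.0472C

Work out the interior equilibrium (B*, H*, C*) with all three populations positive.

From dC/dt = 0: 0.00462H* = 0.0472, so H* = 10.2.
From dB/dt = 0: 0.569(1 - B*/822) = 0.0379·10.2, giving B* = 822·(1 - 0.68) = 263.
From dH/dt = 0: 0.00663·263 - 0.361 = 0.0108C*, so C* = 1.38/0.0108 = 128.

B* ≈ 263, H* ≈ 10.2, C* ≈ 128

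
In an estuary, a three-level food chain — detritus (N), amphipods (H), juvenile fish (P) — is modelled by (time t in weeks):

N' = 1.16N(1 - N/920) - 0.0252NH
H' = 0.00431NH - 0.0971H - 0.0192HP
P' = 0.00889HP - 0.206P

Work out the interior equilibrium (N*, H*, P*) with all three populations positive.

From dP/dt = 0: 0.00889H* = 0.206, so H* = 23.2.
From dN/dt = 0: 1.16(1 - N*/920) = 0.0252·23.2, giving N* = 920·(1 - 0.503) = 457.
From dH/dt = 0: 0.00431·457 - 0.0971 = 0.0192P*, so P* = 1.87/0.0192 = 97.5.

N* ≈ 457, H* ≈ 23.2, P* ≈ 97.5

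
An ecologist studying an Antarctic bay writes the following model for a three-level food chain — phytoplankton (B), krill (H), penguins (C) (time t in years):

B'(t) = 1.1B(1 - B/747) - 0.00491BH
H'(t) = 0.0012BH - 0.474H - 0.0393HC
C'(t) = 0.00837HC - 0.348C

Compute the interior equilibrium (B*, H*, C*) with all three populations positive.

From dC/dt = 0: 0.00837H* = 0.348, so H* = 41.6.
From dB/dt = 0: 1.1(1 - B*/747) = 0.00491·41.6, giving B* = 747·(1 - 0.186) = 608.
From dH/dt = 0: 0.0012·608 - 0.474 = 0.0393C*, so C* = 0.256/0.0393 = 6.52.

B* ≈ 608, H* ≈ 41.6, C* ≈ 6.52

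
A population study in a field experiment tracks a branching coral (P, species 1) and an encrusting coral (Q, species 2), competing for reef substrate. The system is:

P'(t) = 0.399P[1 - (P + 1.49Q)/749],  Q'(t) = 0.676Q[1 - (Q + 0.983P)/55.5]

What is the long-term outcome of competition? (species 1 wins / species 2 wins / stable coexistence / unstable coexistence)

species 1 excludes species 2

Compare the nullcline intercepts: K1/α12 = 749/1.49 = 503 > K2 = 55.5; K2/α21 = 55.5/0.983 = 56.5 < K1 = 749.
Since the inequalities point opposite ways, species 1 can invade but species 2 cannot.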